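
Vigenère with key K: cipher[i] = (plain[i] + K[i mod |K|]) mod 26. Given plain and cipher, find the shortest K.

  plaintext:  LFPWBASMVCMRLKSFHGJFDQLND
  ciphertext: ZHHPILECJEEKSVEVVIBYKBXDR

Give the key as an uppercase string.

  i= 0: Z-L = 14 → O
  i= 1: H-F =  2 → C
  i= 2: H-P = 18 → S
  i= 3: P-W = 19 → T
  i= 4: I-B =  7 → H
  i= 5: L-A = 11 → L
  i= 6: E-S = 12 → M
  i= 7: C-M = 16 → Q
  i= 8: J-V = 14 → O
  i= 9: E-C =  2 → C
  i=10: E-M = 18 → S
  i=11: K-R = 19 → T
  i=12: S-L =  7 → H
  i=13: V-K = 11 → L
  i=14: E-S = 12 → M
  i=15: V-F = 16 → Q
  i=16: V-H = 14 → O
  i=17: I-G =  2 → C
  i=18: B-J = 18 → S
  i=19: Y-F = 19 → T
  i=20: K-D =  7 → H
  i=21: B-Q = 11 → L
  i=22: X-L = 12 → M
  i=23: D-N = 16 → Q
  i=24: R-D = 14 → O
  shifts repeat with period 8: OCSTHLMQ

OCSTHLMQ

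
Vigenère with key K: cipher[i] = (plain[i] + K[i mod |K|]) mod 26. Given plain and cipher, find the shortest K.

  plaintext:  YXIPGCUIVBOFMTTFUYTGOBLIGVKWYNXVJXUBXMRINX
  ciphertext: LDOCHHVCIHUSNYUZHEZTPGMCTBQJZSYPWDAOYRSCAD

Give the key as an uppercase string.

NGGNBFBU

  i= 0: L-Y = 13 → N
  i= 1: D-X =  6 → G
  i= 2: O-I =  6 → G
  i= 3: C-P = 13 → N
  i= 4: H-G =  1 → B
  i= 5: H-C =  5 → F
  i= 6: V-U =  1 → B
  i= 7: C-I = 20 → U
  i= 8: I-V = 13 → N
  i= 9: H-B =  6 → G
  i=10: U-O =  6 → G
  i=11: S-F = 13 → N
  i=12: N-M =  1 → B
  i=13: Y-T =  5 → F
  i=14: U-T =  1 → B
  i=15: Z-F = 20 → U
  i=16: H-U = 13 → N
  i=17: E-Y =  6 → G
  i=18: Z-T =  6 → G
  i=19: T-G = 13 → N
  i=20: P-O =  1 → B
  i=21: G-B =  5 → F
  i=22: M-L =  1 → B
  i=23: C-I = 20 → U
  i=24: T-G = 13 → N
  i=25: B-V =  6 → G
  i=26: Q-K =  6 → G
  i=27: J-W = 13 → N
  i=28: Z-Y =  1 → B
  i=29: S-N =  5 → F
  i=30: Y-X =  1 → B
  i=31: P-V = 20 → U
  i=32: W-J = 13 → N
  i=33: D-X =  6 → G
  i=34: A-U =  6 → G
  i=35: O-B = 13 → N
  i=36: Y-X =  1 → B
  i=37: R-M =  5 → F
  i=38: S-R =  1 → B
  i=39: C-I = 20 → U
  i=40: A-N = 13 → N
  i=41: D-X =  6 → G
  shifts repeat with period 8: NGGNBFBU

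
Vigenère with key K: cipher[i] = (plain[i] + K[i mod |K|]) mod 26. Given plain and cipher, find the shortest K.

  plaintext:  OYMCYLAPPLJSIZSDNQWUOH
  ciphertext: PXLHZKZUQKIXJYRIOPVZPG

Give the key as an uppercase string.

  i= 0: P-O =  1 → B
  i= 1: X-Y = 25 → Z
  i= 2: L-M = 25 → Z
  i= 3: H-C =  5 → F
  i= 4: Z-Y =  1 → B
  i= 5: K-L = 25 → Z
  i= 6: Z-A = 25 → Z
  i= 7: U-P =  5 → F
  i= 8: Q-P =  1 → B
  i= 9: K-L = 25 → Z
  i=10: I-J = 25 → Z
  i=11: X-S =  5 → F
  i=12: J-I =  1 → B
  i=13: Y-Z = 25 → Z
  i=14: R-S = 25 → Z
  i=15: I-D =  5 → F
  i=16: O-N =  1 → B
  i=17: P-Q = 25 → Z
  i=18: V-W = 25 → Z
  i=19: Z-U =  5 → F
  i=20: P-O =  1 → B
  i=21: G-H = 25 → Z
  shifts repeat with period 4: BZZF

BZZF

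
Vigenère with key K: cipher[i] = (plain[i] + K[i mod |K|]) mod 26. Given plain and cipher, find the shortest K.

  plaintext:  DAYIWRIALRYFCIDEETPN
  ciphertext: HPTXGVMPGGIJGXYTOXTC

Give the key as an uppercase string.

EPVPKE

  i= 0: H-D =  4 → E
  i= 1: P-A = 15 → P
  i= 2: T-Y = 21 → V
  i= 3: X-I = 15 → P
  i= 4: G-W = 10 → K
  i= 5: V-R =  4 → E
  i= 6: M-I =  4 → E
  i= 7: P-A = 15 → P
  i= 8: G-L = 21 → V
  i= 9: G-R = 15 → P
  i=10: I-Y = 10 → K
  i=11: J-F =  4 → E
  i=12: G-C =  4 → E
  i=13: X-I = 15 → P
  i=14: Y-D = 21 → V
  i=15: T-E = 15 → P
  i=16: O-E = 10 → K
  i=17: X-T =  4 → E
  i=18: T-P =  4 → E
  i=19: C-N = 15 → P
  shifts repeat with period 6: EPVPKE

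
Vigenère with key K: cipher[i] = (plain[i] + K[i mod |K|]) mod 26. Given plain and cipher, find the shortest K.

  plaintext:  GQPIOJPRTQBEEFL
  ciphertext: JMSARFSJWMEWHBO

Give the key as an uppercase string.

DWDS

  i= 0: J-G =  3 → D
  i= 1: M-Q = 22 → W
  i= 2: S-P =  3 → D
  i= 3: A-I = 18 → S
  i= 4: R-O =  3 → D
  i= 5: F-J = 22 → W
  i= 6: S-P =  3 → D
  i= 7: J-R = 18 → S
  i= 8: W-T =  3 → D
  i= 9: M-Q = 22 → W
  i=10: E-B =  3 → D
  i=11: W-E = 18 → S
  i=12: H-E =  3 → D
  i=13: B-F = 22 → W
  i=14: O-L =  3 → D
  shifts repeat with period 4: DWDS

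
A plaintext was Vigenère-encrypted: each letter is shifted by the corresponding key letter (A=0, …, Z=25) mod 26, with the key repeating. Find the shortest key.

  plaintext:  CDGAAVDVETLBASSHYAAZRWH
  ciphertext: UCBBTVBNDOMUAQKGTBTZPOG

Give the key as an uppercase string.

SZVBTAY

  i= 0: U-C = 18 → S
  i= 1: C-D = 25 → Z
  i= 2: B-G = 21 → V
  i= 3: B-A =  1 → B
  i= 4: T-A = 19 → T
  i= 5: V-V =  0 → A
  i= 6: B-D = 24 → Y
  i= 7: N-V = 18 → S
  i= 8: D-E = 25 → Z
  i= 9: O-T = 21 → V
  i=10: M-L =  1 → B
  i=11: U-B = 19 → T
  i=12: A-A =  0 → A
  i=13: Q-S = 24 → Y
  i=14: K-S = 18 → S
  i=15: G-H = 25 → Z
  i=16: T-Y = 21 → V
  i=17: B-A =  1 → B
  i=18: T-A = 19 → T
  i=19: Z-Z =  0 → A
  i=20: P-R = 24 → Y
  i=21: O-W = 18 → S
  i=22: G-H = 25 → Z
  shifts repeat with period 7: SZVBTAY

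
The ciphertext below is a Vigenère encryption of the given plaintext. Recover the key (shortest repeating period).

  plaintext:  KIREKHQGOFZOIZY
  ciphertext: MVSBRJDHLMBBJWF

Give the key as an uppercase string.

  i= 0: M-K =  2 → C
  i= 1: V-I = 13 → N
  i= 2: S-R =  1 → B
  i= 3: B-E = 23 → X
  i= 4: R-K =  7 → H
  i= 5: J-H =  2 → C
  i= 6: D-Q = 13 → N
  i= 7: H-G =  1 → B
  i= 8: L-O = 23 → X
  i= 9: M-F =  7 → H
  i=10: B-Z =  2 → C
  i=11: B-O = 13 → N
  i=12: J-I =  1 → B
  i=13: W-Z = 23 → X
  i=14: F-Y =  7 → H
  shifts repeat with period 5: CNBXH

CNBXH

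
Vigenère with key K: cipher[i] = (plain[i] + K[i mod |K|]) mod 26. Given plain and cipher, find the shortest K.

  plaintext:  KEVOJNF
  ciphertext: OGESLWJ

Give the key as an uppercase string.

ECJ

  i= 0: O-K =  4 → E
  i= 1: G-E =  2 → C
  i= 2: E-V =  9 → J
  i= 3: S-O =  4 → E
  i= 4: L-J =  2 → C
  i= 5: W-N =  9 → J
  i= 6: J-F =  4 → E
  shifts repeat with period 3: ECJ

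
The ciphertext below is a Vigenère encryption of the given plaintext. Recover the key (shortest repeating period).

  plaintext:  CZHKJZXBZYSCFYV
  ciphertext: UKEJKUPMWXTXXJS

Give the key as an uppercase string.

SLXZBV

  i= 0: U-C = 18 → S
  i= 1: K-Z = 11 → L
  i= 2: E-H = 23 → X
  i= 3: J-K = 25 → Z
  i= 4: K-J =  1 → B
  i= 5: U-Z = 21 → V
  i= 6: P-X = 18 → S
  i= 7: M-B = 11 → L
  i= 8: W-Z = 23 → X
  i= 9: X-Y = 25 → Z
  i=10: T-S =  1 → B
  i=11: X-C = 21 → V
  i=12: X-F = 18 → S
  i=13: J-Y = 11 → L
  i=14: S-V = 23 → X
  shifts repeat with period 6: SLXZBV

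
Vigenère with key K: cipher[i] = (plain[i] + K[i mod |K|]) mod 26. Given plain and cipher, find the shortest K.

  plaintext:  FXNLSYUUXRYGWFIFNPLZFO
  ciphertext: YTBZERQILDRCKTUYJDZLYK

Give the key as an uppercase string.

  i= 0: Y-F = 19 → T
  i= 1: T-X = 22 → W
  i= 2: B-N = 14 → O
  i= 3: Z-L = 14 → O
  i= 4: E-S = 12 → M
  i= 5: R-Y = 19 → T
  i= 6: Q-U = 22 → W
  i= 7: I-U = 14 → O
  i= 8: L-X = 14 → O
  i= 9: D-R = 12 → M
  i=10: R-Y = 19 → T
  i=11: C-G = 22 → W
  i=12: K-W = 14 → O
  i=13: T-F = 14 → O
  i=14: U-I = 12 → M
  i=15: Y-F = 19 → T
  i=16: J-N = 22 → W
  i=17: D-P = 14 → O
  i=18: Z-L = 14 → O
  i=19: L-Z = 12 → M
  i=20: Y-F = 19 → T
  i=21: K-O = 22 → W
  shifts repeat with period 5: TWOOM

TWOOM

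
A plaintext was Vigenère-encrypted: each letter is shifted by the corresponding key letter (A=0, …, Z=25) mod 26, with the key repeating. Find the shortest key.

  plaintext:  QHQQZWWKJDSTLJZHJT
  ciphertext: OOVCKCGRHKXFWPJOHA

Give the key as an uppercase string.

  i= 0: O-Q = 24 → Y
  i= 1: O-H =  7 → H
  i= 2: V-Q =  5 → F
  i= 3: C-Q = 12 → M
  i= 4: K-Z = 11 → L
  i= 5: C-W =  6 → G
  i= 6: G-W = 10 → K
  i= 7: R-K =  7 → H
  i= 8: H-J = 24 → Y
  i= 9: K-D =  7 → H
  i=10: X-S =  5 → F
  i=11: F-T = 12 → M
  i=12: W-L = 11 → L
  i=13: P-J =  6 → G
  i=14: J-Z = 10 → K
  i=15: O-H =  7 → H
  i=16: H-J = 24 → Y
  i=17: A-T =  7 → H
  shifts repeat with period 8: YHFMLGKH

YHFMLGKH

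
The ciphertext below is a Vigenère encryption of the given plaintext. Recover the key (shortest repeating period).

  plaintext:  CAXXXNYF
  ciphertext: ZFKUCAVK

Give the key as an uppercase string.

XFN

  i= 0: Z-C = 23 → X
  i= 1: F-A =  5 → F
  i= 2: K-X = 13 → N
  i= 3: U-X = 23 → X
  i= 4: C-X =  5 → F
  i= 5: A-N = 13 → N
  i= 6: V-Y = 23 → X
  i= 7: K-F =  5 → F
  shifts repeat with period 3: XFN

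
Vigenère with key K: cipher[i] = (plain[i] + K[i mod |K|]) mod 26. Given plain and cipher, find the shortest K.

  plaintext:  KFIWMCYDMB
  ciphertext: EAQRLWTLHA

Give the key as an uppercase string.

  i= 0: E-K = 20 → U
  i= 1: A-F = 21 → V
  i= 2: Q-I =  8 → I
  i= 3: R-W = 21 → V
  i= 4: L-M = 25 → Z
  i= 5: W-C = 20 → U
  i= 6: T-Y = 21 → V
  i= 7: L-D =  8 → I
  i= 8: H-M = 21 → V
  i= 9: A-B = 25 → Z
  shifts repeat with period 5: UVIVZ

UVIVZ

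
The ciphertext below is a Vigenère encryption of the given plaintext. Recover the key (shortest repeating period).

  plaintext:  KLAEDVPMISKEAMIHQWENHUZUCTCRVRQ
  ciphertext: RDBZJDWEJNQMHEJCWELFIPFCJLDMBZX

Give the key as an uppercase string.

  i= 0: R-K =  7 → H
  i= 1: D-L = 18 → S
  i= 2: B-A =  1 → B
  i= 3: Z-E = 21 → V
  i= 4: J-D =  6 → G
  i= 5: D-V =  8 → I
  i= 6: W-P =  7 → H
  i= 7: E-M = 18 → S
  i= 8: J-I =  1 → B
  i= 9: N-S = 21 → V
  i=10: Q-K =  6 → G
  i=11: M-E =  8 → I
  i=12: H-A =  7 → H
  i=13: E-M = 18 → S
  i=14: J-I =  1 → B
  i=15: C-H = 21 → V
  i=16: W-Q =  6 → G
  i=17: E-W =  8 → I
  i=18: L-E =  7 → H
  i=19: F-N = 18 → S
  i=20: I-H =  1 → B
  i=21: P-U = 21 → V
  i=22: F-Z =  6 → G
  i=23: C-U =  8 → I
  i=24: J-C =  7 → H
  i=25: L-T = 18 → S
  i=26: D-C =  1 → B
  i=27: M-R = 21 → V
  i=28: B-V =  6 → G
  i=29: Z-R =  8 → I
  i=30: X-Q =  7 → H
  shifts repeat with period 6: HSBVGI

HSBVGI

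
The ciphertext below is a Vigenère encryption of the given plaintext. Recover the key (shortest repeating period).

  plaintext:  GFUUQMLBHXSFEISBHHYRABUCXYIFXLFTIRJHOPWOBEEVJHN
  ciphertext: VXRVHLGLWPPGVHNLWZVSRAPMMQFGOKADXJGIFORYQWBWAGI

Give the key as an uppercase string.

  i= 0: V-G = 15 → P
  i= 1: X-F = 18 → S
  i= 2: R-U = 23 → X
  i= 3: V-U =  1 → B
  i= 4: H-Q = 17 → R
  i= 5: L-M = 25 → Z
  i= 6: G-L = 21 → V
  i= 7: L-B = 10 → K
  i= 8: W-H = 15 → P
  i= 9: P-X = 18 → S
  i=10: P-S = 23 → X
  i=11: G-F =  1 → B
  i=12: V-E = 17 → R
  i=13: H-I = 25 → Z
  i=14: N-S = 21 → V
  i=15: L-B = 10 → K
  i=16: W-H = 15 → P
  i=17: Z-H = 18 → S
  i=18: V-Y = 23 → X
  i=19: S-R =  1 → B
  i=20: R-A = 17 → R
  i=21: A-B = 25 → Z
  i=22: P-U = 21 → V
  i=23: M-C = 10 → K
  i=24: M-X = 15 → P
  i=25: Q-Y = 18 → S
  i=26: F-I = 23 → X
  i=27: G-F =  1 → B
  i=28: O-X = 17 → R
  i=29: K-L = 25 → Z
  i=30: A-F = 21 → V
  i=31: D-T = 10 → K
  i=32: X-I = 15 → P
  i=33: J-R = 18 → S
  i=34: G-J = 23 → X
  i=35: I-H =  1 → B
  i=36: F-O = 17 → R
  i=37: O-P = 25 → Z
  i=38: R-W = 21 → V
  i=39: Y-O = 10 → K
  i=40: Q-B = 15 → P
  i=41: W-E = 18 → S
  i=42: B-E = 23 → X
  i=43: W-V =  1 → B
  i=44: A-J = 17 → R
  i=45: G-H = 25 → Z
  i=46: I-N = 21 → V
  shifts repeat with period 8: PSXBRZVK

PSXBRZVK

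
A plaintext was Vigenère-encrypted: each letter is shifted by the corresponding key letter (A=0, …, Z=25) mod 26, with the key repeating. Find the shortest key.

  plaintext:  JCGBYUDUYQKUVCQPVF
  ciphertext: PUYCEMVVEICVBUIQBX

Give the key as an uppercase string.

  i= 0: P-J =  6 → G
  i= 1: U-C = 18 → S
  i= 2: Y-G = 18 → S
  i= 3: C-B =  1 → B
  i= 4: E-Y =  6 → G
  i= 5: M-U = 18 → S
  i= 6: V-D = 18 → S
  i= 7: V-U =  1 → B
  i= 8: E-Y =  6 → G
  i= 9: I-Q = 18 → S
  i=10: C-K = 18 → S
  i=11: V-U =  1 → B
  i=12: B-V =  6 → G
  i=13: U-C = 18 → S
  i=14: I-Q = 18 → S
  i=15: Q-P =  1 → B
  i=16: B-V =  6 → G
  i=17: X-F = 18 → S
  shifts repeat with period 4: GSSB

GSSB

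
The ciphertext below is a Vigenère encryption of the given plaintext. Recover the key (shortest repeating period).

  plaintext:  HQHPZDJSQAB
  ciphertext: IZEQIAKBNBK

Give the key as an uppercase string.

  i= 0: I-H =  1 → B
  i= 1: Z-Q =  9 → J
  i= 2: E-H = 23 → X
  i= 3: Q-P =  1 → B
  i= 4: I-Z =  9 → J
  i= 5: A-D = 23 → X
  i= 6: K-J =  1 → B
  i= 7: B-S =  9 → J
  i= 8: N-Q = 23 → X
  i= 9: B-A =  1 → B
  i=10: K-B =  9 → J
  shifts repeat with period 3: BJX

BJX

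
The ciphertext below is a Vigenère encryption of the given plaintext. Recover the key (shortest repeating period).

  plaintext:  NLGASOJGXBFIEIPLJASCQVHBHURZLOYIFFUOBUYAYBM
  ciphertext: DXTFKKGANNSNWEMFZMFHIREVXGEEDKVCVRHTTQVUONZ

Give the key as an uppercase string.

  i= 0: D-N = 16 → Q
  i= 1: X-L = 12 → M
  i= 2: T-G = 13 → N
  i= 3: F-A =  5 → F
  i= 4: K-S = 18 → S
  i= 5: K-O = 22 → W
  i= 6: G-J = 23 → X
  i= 7: A-G = 20 → U
  i= 8: N-X = 16 → Q
  i= 9: N-B = 12 → M
  i=10: S-F = 13 → N
  i=11: N-I =  5 → F
  i=12: W-E = 18 → S
  i=13: E-I = 22 → W
  i=14: M-P = 23 → X
  i=15: F-L = 20 → U
  i=16: Z-J = 16 → Q
  i=17: M-A = 12 → M
  i=18: F-S = 13 → N
  i=19: H-C =  5 → F
  i=20: I-Q = 18 → S
  i=21: R-V = 22 → W
  i=22: E-H = 23 → X
  i=23: V-B = 20 → U
  i=24: X-H = 16 → Q
  i=25: G-U = 12 → M
  i=26: E-R = 13 → N
  i=27: E-Z =  5 → F
  i=28: D-L = 18 → S
  i=29: K-O = 22 → W
  i=30: V-Y = 23 → X
  i=31: C-I = 20 → U
  i=32: V-F = 16 → Q
  i=33: R-F = 12 → M
  i=34: H-U = 13 → N
  i=35: T-O =  5 → F
  i=36: T-B = 18 → S
  i=37: Q-U = 22 → W
  i=38: V-Y = 23 → X
  i=39: U-A = 20 → U
  i=40: O-Y = 16 → Q
  i=41: N-B = 12 → M
  i=42: Z-M = 13 → N
  shifts repeat with period 8: QMNFSWXU

QMNFSWXU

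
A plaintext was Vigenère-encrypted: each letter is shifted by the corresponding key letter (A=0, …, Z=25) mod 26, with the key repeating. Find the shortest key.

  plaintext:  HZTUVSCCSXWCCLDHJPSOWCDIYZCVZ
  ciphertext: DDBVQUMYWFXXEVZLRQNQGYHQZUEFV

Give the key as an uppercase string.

WEIBVCK

  i= 0: D-H = 22 → W
  i= 1: D-Z =  4 → E
  i= 2: B-T =  8 → I
  i= 3: V-U =  1 → B
  i= 4: Q-V = 21 → V
  i= 5: U-S =  2 → C
  i= 6: M-C = 10 → K
  i= 7: Y-C = 22 → W
  i= 8: W-S =  4 → E
  i= 9: F-X =  8 → I
  i=10: X-W =  1 → B
  i=11: X-C = 21 → V
  i=12: E-C =  2 → C
  i=13: V-L = 10 → K
  i=14: Z-D = 22 → W
  i=15: L-H =  4 → E
  i=16: R-J =  8 → I
  i=17: Q-P =  1 → B
  i=18: N-S = 21 → V
  i=19: Q-O =  2 → C
  i=20: G-W = 10 → K
  i=21: Y-C = 22 → W
  i=22: H-D =  4 → E
  i=23: Q-I =  8 → I
  i=24: Z-Y =  1 → B
  i=25: U-Z = 21 → V
  i=26: E-C =  2 → C
  i=27: F-V = 10 → K
  i=28: V-Z = 22 → W
  shifts repeat with period 7: WEIBVCK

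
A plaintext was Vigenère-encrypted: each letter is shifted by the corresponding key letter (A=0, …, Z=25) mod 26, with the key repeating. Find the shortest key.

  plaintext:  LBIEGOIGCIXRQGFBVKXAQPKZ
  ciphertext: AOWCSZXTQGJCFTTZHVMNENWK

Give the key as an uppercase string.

PNOYML

  i= 0: A-L = 15 → P
  i= 1: O-B = 13 → N
  i= 2: W-I = 14 → O
  i= 3: C-E = 24 → Y
  i= 4: S-G = 12 → M
  i= 5: Z-O = 11 → L
  i= 6: X-I = 15 → P
  i= 7: T-G = 13 → N
  i= 8: Q-C = 14 → O
  i= 9: G-I = 24 → Y
  i=10: J-X = 12 → M
  i=11: C-R = 11 → L
  i=12: F-Q = 15 → P
  i=13: T-G = 13 → N
  i=14: T-F = 14 → O
  i=15: Z-B = 24 → Y
  i=16: H-V = 12 → M
  i=17: V-K = 11 → L
  i=18: M-X = 15 → P
  i=19: N-A = 13 → N
  i=20: E-Q = 14 → O
  i=21: N-P = 24 → Y
  i=22: W-K = 12 → M
  i=23: K-Z = 11 → L
  shifts repeat with period 6: PNOYML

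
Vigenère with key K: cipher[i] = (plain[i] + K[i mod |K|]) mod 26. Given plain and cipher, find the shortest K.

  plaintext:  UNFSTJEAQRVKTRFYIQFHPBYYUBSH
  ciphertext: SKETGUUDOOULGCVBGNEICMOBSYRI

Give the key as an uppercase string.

YXZBNLQD

  i= 0: S-U = 24 → Y
  i= 1: K-N = 23 → X
  i= 2: E-F = 25 → Z
  i= 3: T-S =  1 → B
  i= 4: G-T = 13 → N
  i= 5: U-J = 11 → L
  i= 6: U-E = 16 → Q
  i= 7: D-A =  3 → D
  i= 8: O-Q = 24 → Y
  i= 9: O-R = 23 → X
  i=10: U-V = 25 → Z
  i=11: L-K =  1 → B
  i=12: G-T = 13 → N
  i=13: C-R = 11 → L
  i=14: V-F = 16 → Q
  i=15: B-Y =  3 → D
  i=16: G-I = 24 → Y
  i=17: N-Q = 23 → X
  i=18: E-F = 25 → Z
  i=19: I-H =  1 → B
  i=20: C-P = 13 → N
  i=21: M-B = 11 → L
  i=22: O-Y = 16 → Q
  i=23: B-Y =  3 → D
  i=24: S-U = 24 → Y
  i=25: Y-B = 23 → X
  i=26: R-S = 25 → Z
  i=27: I-H =  1 → B
  shifts repeat with period 8: YXZBNLQD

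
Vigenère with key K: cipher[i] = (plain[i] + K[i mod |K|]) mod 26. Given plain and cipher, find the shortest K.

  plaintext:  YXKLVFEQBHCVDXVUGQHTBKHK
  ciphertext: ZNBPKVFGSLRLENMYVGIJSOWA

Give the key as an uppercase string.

BQREPQ

  i= 0: Z-Y =  1 → B
  i= 1: N-X = 16 → Q
  i= 2: B-K = 17 → R
  i= 3: P-L =  4 → E
  i= 4: K-V = 15 → P
  i= 5: V-F = 16 → Q
  i= 6: F-E =  1 → B
  i= 7: G-Q = 16 → Q
  i= 8: S-B = 17 → R
  i= 9: L-H =  4 → E
  i=10: R-C = 15 → P
  i=11: L-V = 16 → Q
  i=12: E-D =  1 → B
  i=13: N-X = 16 → Q
  i=14: M-V = 17 → R
  i=15: Y-U =  4 → E
  i=16: V-G = 15 → P
  i=17: G-Q = 16 → Q
  i=18: I-H =  1 → B
  i=19: J-T = 16 → Q
  i=20: S-B = 17 → R
  i=21: O-K =  4 → E
  i=22: W-H = 15 → P
  i=23: A-K = 16 → Q
  shifts repeat with period 6: BQREPQ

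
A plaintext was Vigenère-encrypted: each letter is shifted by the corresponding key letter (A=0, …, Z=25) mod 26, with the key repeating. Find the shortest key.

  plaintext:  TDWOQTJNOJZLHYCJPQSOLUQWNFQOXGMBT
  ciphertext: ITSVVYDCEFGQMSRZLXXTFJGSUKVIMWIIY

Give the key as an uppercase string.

  i= 0: I-T = 15 → P
  i= 1: T-D = 16 → Q
  i= 2: S-W = 22 → W
  i= 3: V-O =  7 → H
  i= 4: V-Q =  5 → F
  i= 5: Y-T =  5 → F
  i= 6: D-J = 20 → U
  i= 7: C-N = 15 → P
  i= 8: E-O = 16 → Q
  i= 9: F-J = 22 → W
  i=10: G-Z =  7 → H
  i=11: Q-L =  5 → F
  i=12: M-H =  5 → F
  i=13: S-Y = 20 → U
  i=14: R-C = 15 → P
  i=15: Z-J = 16 → Q
  i=16: L-P = 22 → W
  i=17: X-Q =  7 → H
  i=18: X-S =  5 → F
  i=19: T-O =  5 → F
  i=20: F-L = 20 → U
  i=21: J-U = 15 → P
  i=22: G-Q = 16 → Q
  i=23: S-W = 22 → W
  i=24: U-N =  7 → H
  i=25: K-F =  5 → F
  i=26: V-Q =  5 → F
  i=27: I-O = 20 → U
  i=28: M-X = 15 → P
  i=29: W-G = 16 → Q
  i=30: I-M = 22 → W
  i=31: I-B =  7 → H
  i=32: Y-T =  5 → F
  shifts repeat with period 7: PQWHFFU

PQWHFFU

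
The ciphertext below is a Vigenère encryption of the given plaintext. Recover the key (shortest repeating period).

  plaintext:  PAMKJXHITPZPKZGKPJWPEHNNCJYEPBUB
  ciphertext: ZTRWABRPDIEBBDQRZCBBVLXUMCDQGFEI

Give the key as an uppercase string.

KTFMREKH

  i= 0: Z-P = 10 → K
  i= 1: T-A = 19 → T
  i= 2: R-M =  5 → F
  i= 3: W-K = 12 → M
  i= 4: A-J = 17 → R
  i= 5: B-X =  4 → E
  i= 6: R-H = 10 → K
  i= 7: P-I =  7 → H
  i= 8: D-T = 10 → K
  i= 9: I-P = 19 → T
  i=10: E-Z =  5 → F
  i=11: B-P = 12 → M
  i=12: B-K = 17 → R
  i=13: D-Z =  4 → E
  i=14: Q-G = 10 → K
  i=15: R-K =  7 → H
  i=16: Z-P = 10 → K
  i=17: C-J = 19 → T
  i=18: B-W =  5 → F
  i=19: B-P = 12 → M
  i=20: V-E = 17 → R
  i=21: L-H =  4 → E
  i=22: X-N = 10 → K
  i=23: U-N =  7 → H
  i=24: M-C = 10 → K
  i=25: C-J = 19 → T
  i=26: D-Y =  5 → F
  i=27: Q-E = 12 → M
  i=28: G-P = 17 → R
  i=29: F-B =  4 → E
  i=30: E-U = 10 → K
  i=31: I-B =  7 → H
  shifts repeat with period 8: KTFMREKH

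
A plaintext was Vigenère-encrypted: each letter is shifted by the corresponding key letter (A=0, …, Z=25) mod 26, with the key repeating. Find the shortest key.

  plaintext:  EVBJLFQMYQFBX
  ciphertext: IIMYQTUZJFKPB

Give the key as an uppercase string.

  i= 0: I-E =  4 → E
  i= 1: I-V = 13 → N
  i= 2: M-B = 11 → L
  i= 3: Y-J = 15 → P
  i= 4: Q-L =  5 → F
  i= 5: T-F = 14 → O
  i= 6: U-Q =  4 → E
  i= 7: Z-M = 13 → N
  i= 8: J-Y = 11 → L
  i= 9: F-Q = 15 → P
  i=10: K-F =  5 → F
  i=11: P-B = 14 → O
  i=12: B-X =  4 → E
  shifts repeat with period 6: ENLPFO

ENLPFO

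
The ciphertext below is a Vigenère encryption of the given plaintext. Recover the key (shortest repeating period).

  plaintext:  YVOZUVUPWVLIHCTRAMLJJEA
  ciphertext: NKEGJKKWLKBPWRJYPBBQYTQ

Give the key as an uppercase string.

PPQH

  i= 0: N-Y = 15 → P
  i= 1: K-V = 15 → P
  i= 2: E-O = 16 → Q
  i= 3: G-Z =  7 → H
  i= 4: J-U = 15 → P
  i= 5: K-V = 15 → P
  i= 6: K-U = 16 → Q
  i= 7: W-P =  7 → H
  i= 8: L-W = 15 → P
  i= 9: K-V = 15 → P
  i=10: B-L = 16 → Q
  i=11: P-I =  7 → H
  i=12: W-H = 15 → P
  i=13: R-C = 15 → P
  i=14: J-T = 16 → Q
  i=15: Y-R =  7 → H
  i=16: P-A = 15 → P
  i=17: B-M = 15 → P
  i=18: B-L = 16 → Q
  i=19: Q-J =  7 → H
  i=20: Y-J = 15 → P
  i=21: T-E = 15 → P
  i=22: Q-A = 16 → Q
  shifts repeat with period 4: PPQH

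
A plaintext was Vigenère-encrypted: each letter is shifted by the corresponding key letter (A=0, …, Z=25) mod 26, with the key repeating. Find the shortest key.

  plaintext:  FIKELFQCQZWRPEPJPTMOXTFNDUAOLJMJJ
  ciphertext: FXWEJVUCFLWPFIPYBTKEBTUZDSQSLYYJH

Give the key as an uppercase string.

APMAYQE

  i= 0: F-F =  0 → A
  i= 1: X-I = 15 → P
  i= 2: W-K = 12 → M
  i= 3: E-E =  0 → A
  i= 4: J-L = 24 → Y
  i= 5: V-F = 16 → Q
  i= 6: U-Q =  4 → E
  i= 7: C-C =  0 → A
  i= 8: F-Q = 15 → P
  i= 9: L-Z = 12 → M
  i=10: W-W =  0 → A
  i=11: P-R = 24 → Y
  i=12: F-P = 16 → Q
  i=13: I-E =  4 → E
  i=14: P-P =  0 → A
  i=15: Y-J = 15 → P
  i=16: B-P = 12 → M
  i=17: T-T =  0 → A
  i=18: K-M = 24 → Y
  i=19: E-O = 16 → Q
  i=20: B-X =  4 → E
  i=21: T-T =  0 → A
  i=22: U-F = 15 → P
  i=23: Z-N = 12 → M
  i=24: D-D =  0 → A
  i=25: S-U = 24 → Y
  i=26: Q-A = 16 → Q
  i=27: S-O =  4 → E
  i=28: L-L =  0 → A
  i=29: Y-J = 15 → P
  i=30: Y-M = 12 → M
  i=31: J-J =  0 → A
  i=32: H-J = 24 → Y
  shifts repeat with period 7: APMAYQE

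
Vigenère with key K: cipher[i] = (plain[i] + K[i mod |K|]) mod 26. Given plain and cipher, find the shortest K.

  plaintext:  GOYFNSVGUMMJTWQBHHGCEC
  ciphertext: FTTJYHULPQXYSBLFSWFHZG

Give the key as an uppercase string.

  i= 0: F-G = 25 → Z
  i= 1: T-O =  5 → F
  i= 2: T-Y = 21 → V
  i= 3: J-F =  4 → E
  i= 4: Y-N = 11 → L
  i= 5: H-S = 15 → P
  i= 6: U-V = 25 → Z
  i= 7: L-G =  5 → F
  i= 8: P-U = 21 → V
  i= 9: Q-M =  4 → E
  i=10: X-M = 11 → L
  i=11: Y-J = 15 → P
  i=12: S-T = 25 → Z
  i=13: B-W =  5 → F
  i=14: L-Q = 21 → V
  i=15: F-B =  4 → E
  i=16: S-H = 11 → L
  i=17: W-H = 15 → P
  i=18: F-G = 25 → Z
  i=19: H-C =  5 → F
  i=20: Z-E = 21 → V
  i=21: G-C =  4 → E
  shifts repeat with period 6: ZFVELP

ZFVELP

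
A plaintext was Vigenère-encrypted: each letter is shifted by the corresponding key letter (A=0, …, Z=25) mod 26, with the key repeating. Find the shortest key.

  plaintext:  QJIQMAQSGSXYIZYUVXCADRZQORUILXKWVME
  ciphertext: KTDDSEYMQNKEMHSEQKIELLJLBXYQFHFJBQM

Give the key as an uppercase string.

UKVNGEI

  i= 0: K-Q = 20 → U
  i= 1: T-J = 10 → K
  i= 2: D-I = 21 → V
  i= 3: D-Q = 13 → N
  i= 4: S-M =  6 → G
  i= 5: E-A =  4 → E
  i= 6: Y-Q =  8 → I
  i= 7: M-S = 20 → U
  i= 8: Q-G = 10 → K
  i= 9: N-S = 21 → V
  i=10: K-X = 13 → N
  i=11: E-Y =  6 → G
  i=12: M-I =  4 → E
  i=13: H-Z =  8 → I
  i=14: S-Y = 20 → U
  i=15: E-U = 10 → K
  i=16: Q-V = 21 → V
  i=17: K-X = 13 → N
  i=18: I-C =  6 → G
  i=19: E-A =  4 → E
  i=20: L-D =  8 → I
  i=21: L-R = 20 → U
  i=22: J-Z = 10 → K
  i=23: L-Q = 21 → V
  i=24: B-O = 13 → N
  i=25: X-R =  6 → G
  i=26: Y-U =  4 → E
  i=27: Q-I =  8 → I
  i=28: F-L = 20 → U
  i=29: H-X = 10 → K
  i=30: F-K = 21 → V
  i=31: J-W = 13 → N
  i=32: B-V =  6 → G
  i=33: Q-M =  4 → E
  i=34: M-E =  8 → I
  shifts repeat with period 7: UKVNGEI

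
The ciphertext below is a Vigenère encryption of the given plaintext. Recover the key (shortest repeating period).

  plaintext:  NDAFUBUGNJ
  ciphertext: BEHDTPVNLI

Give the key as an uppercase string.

  i= 0: B-N = 14 → O
  i= 1: E-D =  1 → B
  i= 2: H-A =  7 → H
  i= 3: D-F = 24 → Y
  i= 4: T-U = 25 → Z
  i= 5: P-B = 14 → O
  i= 6: V-U =  1 → B
  i= 7: N-G =  7 → H
  i= 8: L-N = 24 → Y
  i= 9: I-J = 25 → Z
  shifts repeat with period 5: OBHYZ

OBHYZ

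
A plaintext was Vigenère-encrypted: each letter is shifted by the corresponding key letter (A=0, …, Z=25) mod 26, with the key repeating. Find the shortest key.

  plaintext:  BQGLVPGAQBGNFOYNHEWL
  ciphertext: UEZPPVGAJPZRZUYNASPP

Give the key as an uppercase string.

  i= 0: U-B = 19 → T
  i= 1: E-Q = 14 → O
  i= 2: Z-G = 19 → T
  i= 3: P-L =  4 → E
  i= 4: P-V = 20 → U
  i= 5: V-P =  6 → G
  i= 6: G-G =  0 → A
  i= 7: A-A =  0 → A
  i= 8: J-Q = 19 → T
  i= 9: P-B = 14 → O
  i=10: Z-G = 19 → T
  i=11: R-N =  4 → E
  i=12: Z-F = 20 → U
  i=13: U-O =  6 → G
  i=14: Y-Y =  0 → A
  i=15: N-N =  0 → A
  i=16: A-H = 19 → T
  i=17: S-E = 14 → O
  i=18: P-W = 19 → T
  i=19: P-L =  4 → E
  shifts repeat with period 8: TOTEUGAA

TOTEUGAA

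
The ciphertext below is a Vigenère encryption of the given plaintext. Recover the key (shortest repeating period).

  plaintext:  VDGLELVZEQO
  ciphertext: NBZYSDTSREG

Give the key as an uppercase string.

SYTNO

  i= 0: N-V = 18 → S
  i= 1: B-D = 24 → Y
  i= 2: Z-G = 19 → T
  i= 3: Y-L = 13 → N
  i= 4: S-E = 14 → O
  i= 5: D-L = 18 → S
  i= 6: T-V = 24 → Y
  i= 7: S-Z = 19 → T
  i= 8: R-E = 13 → N
  i= 9: E-Q = 14 → O
  i=10: G-O = 18 → S
  shifts repeat with period 5: SYTNO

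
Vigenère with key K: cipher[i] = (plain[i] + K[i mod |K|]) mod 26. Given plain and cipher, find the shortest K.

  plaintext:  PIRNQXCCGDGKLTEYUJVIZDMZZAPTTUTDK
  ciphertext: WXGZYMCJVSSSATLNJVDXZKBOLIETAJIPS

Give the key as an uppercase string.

  i= 0: W-P =  7 → H
  i= 1: X-I = 15 → P
  i= 2: G-R = 15 → P
  i= 3: Z-N = 12 → M
  i= 4: Y-Q =  8 → I
  i= 5: M-X = 15 → P
  i= 6: C-C =  0 → A
  i= 7: J-C =  7 → H
  i= 8: V-G = 15 → P
  i= 9: S-D = 15 → P
  i=10: S-G = 12 → M
  i=11: S-K =  8 → I
  i=12: A-L = 15 → P
  i=13: T-T =  0 → A
  i=14: L-E =  7 → H
  i=15: N-Y = 15 → P
  i=16: J-U = 15 → P
  i=17: V-J = 12 → M
  i=18: D-V =  8 → I
  i=19: X-I = 15 → P
  i=20: Z-Z =  0 → A
  i=21: K-D =  7 → H
  i=22: B-M = 15 → P
  i=23: O-Z = 15 → P
  i=24: L-Z = 12 → M
  i=25: I-A =  8 → I
  i=26: E-P = 15 → P
  i=27: T-T =  0 → A
  i=28: A-T =  7 → H
  i=29: J-U = 15 → P
  i=30: I-T = 15 → P
  i=31: P-D = 12 → M
  i=32: S-K =  8 → I
  shifts repeat with period 7: HPPMIPA

HPPMIPA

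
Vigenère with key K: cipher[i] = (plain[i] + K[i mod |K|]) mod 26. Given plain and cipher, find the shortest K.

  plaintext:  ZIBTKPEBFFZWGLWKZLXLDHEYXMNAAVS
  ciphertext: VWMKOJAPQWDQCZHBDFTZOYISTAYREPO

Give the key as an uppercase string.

  i= 0: V-Z = 22 → W
  i= 1: W-I = 14 → O
  i= 2: M-B = 11 → L
  i= 3: K-T = 17 → R
  i= 4: O-K =  4 → E
  i= 5: J-P = 20 → U
  i= 6: A-E = 22 → W
  i= 7: P-B = 14 → O
  i= 8: Q-F = 11 → L
  i= 9: W-F = 17 → R
  i=10: D-Z =  4 → E
  i=11: Q-W = 20 → U
  i=12: C-G = 22 → W
  i=13: Z-L = 14 → O
  i=14: H-W = 11 → L
  i=15: B-K = 17 → R
  i=16: D-Z =  4 → E
  i=17: F-L = 20 → U
  i=18: T-X = 22 → W
  i=19: Z-L = 14 → O
  i=20: O-D = 11 → L
  i=21: Y-H = 17 → R
  i=22: I-E =  4 → E
  i=23: S-Y = 20 → U
  i=24: T-X = 22 → W
  i=25: A-M = 14 → O
  i=26: Y-N = 11 → L
  i=27: R-A = 17 → R
  i=28: E-A =  4 → E
  i=29: P-V = 20 → U
  i=30: O-S = 22 → W
  shifts repeat with period 6: WOLREU

WOLREU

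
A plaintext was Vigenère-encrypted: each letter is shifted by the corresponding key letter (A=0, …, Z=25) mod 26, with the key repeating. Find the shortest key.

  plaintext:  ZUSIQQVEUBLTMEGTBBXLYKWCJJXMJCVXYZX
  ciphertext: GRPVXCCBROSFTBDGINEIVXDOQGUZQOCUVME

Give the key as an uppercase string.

HXXNHM

  i= 0: G-Z =  7 → H
  i= 1: R-U = 23 → X
  i= 2: P-S = 23 → X
  i= 3: V-I = 13 → N
  i= 4: X-Q =  7 → H
  i= 5: C-Q = 12 → M
  i= 6: C-V =  7 → H
  i= 7: B-E = 23 → X
  i= 8: R-U = 23 → X
  i= 9: O-B = 13 → N
  i=10: S-L =  7 → H
  i=11: F-T = 12 → M
  i=12: T-M =  7 → H
  i=13: B-E = 23 → X
  i=14: D-G = 23 → X
  i=15: G-T = 13 → N
  i=16: I-B =  7 → H
  i=17: N-B = 12 → M
  i=18: E-X =  7 → H
  i=19: I-L = 23 → X
  i=20: V-Y = 23 → X
  i=21: X-K = 13 → N
  i=22: D-W =  7 → H
  i=23: O-C = 12 → M
  i=24: Q-J =  7 → H
  i=25: G-J = 23 → X
  i=26: U-X = 23 → X
  i=27: Z-M = 13 → N
  i=28: Q-J =  7 → H
  i=29: O-C = 12 → M
  i=30: C-V =  7 → H
  i=31: U-X = 23 → X
  i=32: V-Y = 23 → X
  i=33: M-Z = 13 → N
  i=34: E-X =  7 → H
  shifts repeat with period 6: HXXNHM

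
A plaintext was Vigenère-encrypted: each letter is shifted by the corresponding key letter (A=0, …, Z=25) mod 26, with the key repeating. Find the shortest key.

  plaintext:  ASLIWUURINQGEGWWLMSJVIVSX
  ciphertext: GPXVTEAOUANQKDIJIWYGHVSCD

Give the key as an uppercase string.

GXMNXK

  i= 0: G-A =  6 → G
  i= 1: P-S = 23 → X
  i= 2: X-L = 12 → M
  i= 3: V-I = 13 → N
  i= 4: T-W = 23 → X
  i= 5: E-U = 10 → K
  i= 6: A-U =  6 → G
  i= 7: O-R = 23 → X
  i= 8: U-I = 12 → M
  i= 9: A-N = 13 → N
  i=10: N-Q = 23 → X
  i=11: Q-G = 10 → K
  i=12: K-E =  6 → G
  i=13: D-G = 23 → X
  i=14: I-W = 12 → M
  i=15: J-W = 13 → N
  i=16: I-L = 23 → X
  i=17: W-M = 10 → K
  i=18: Y-S =  6 → G
  i=19: G-J = 23 → X
  i=20: H-V = 12 → M
  i=21: V-I = 13 → N
  i=22: S-V = 23 → X
  i=23: C-S = 10 → K
  i=24: D-X =  6 → G
  shifts repeat with period 6: GXMNXK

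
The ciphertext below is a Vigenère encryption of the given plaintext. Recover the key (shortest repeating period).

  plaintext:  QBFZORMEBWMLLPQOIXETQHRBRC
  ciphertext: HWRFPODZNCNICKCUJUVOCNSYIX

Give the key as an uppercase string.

RVMGBX

  i= 0: H-Q = 17 → R
  i= 1: W-B = 21 → V
  i= 2: R-F = 12 → M
  i= 3: F-Z =  6 → G
  i= 4: P-O =  1 → B
  i= 5: O-R = 23 → X
  i= 6: D-M = 17 → R
  i= 7: Z-E = 21 → V
  i= 8: N-B = 12 → M
  i= 9: C-W =  6 → G
  i=10: N-M =  1 → B
  i=11: I-L = 23 → X
  i=12: C-L = 17 → R
  i=13: K-P = 21 → V
  i=14: C-Q = 12 → M
  i=15: U-O =  6 → G
  i=16: J-I =  1 → B
  i=17: U-X = 23 → X
  i=18: V-E = 17 → R
  i=19: O-T = 21 → V
  i=20: C-Q = 12 → M
  i=21: N-H =  6 → G
  i=22: S-R =  1 → B
  i=23: Y-B = 23 → X
  i=24: I-R = 17 → R
  i=25: X-C = 21 → V
  shifts repeat with period 6: RVMGBX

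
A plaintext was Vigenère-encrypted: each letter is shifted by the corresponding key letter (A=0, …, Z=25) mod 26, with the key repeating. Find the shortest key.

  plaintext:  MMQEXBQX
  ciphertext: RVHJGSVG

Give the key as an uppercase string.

  i= 0: R-M =  5 → F
  i= 1: V-M =  9 → J
  i= 2: H-Q = 17 → R
  i= 3: J-E =  5 → F
  i= 4: G-X =  9 → J
  i= 5: S-B = 17 → R
  i= 6: V-Q =  5 → F
  i= 7: G-X =  9 → J
  shifts repeat with period 3: FJR

FJR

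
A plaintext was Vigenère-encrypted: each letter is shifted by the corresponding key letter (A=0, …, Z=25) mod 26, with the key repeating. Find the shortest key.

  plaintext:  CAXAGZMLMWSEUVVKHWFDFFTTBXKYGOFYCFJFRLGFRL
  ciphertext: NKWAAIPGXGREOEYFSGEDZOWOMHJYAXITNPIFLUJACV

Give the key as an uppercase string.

LKZAUJDV

  i= 0: N-C = 11 → L
  i= 1: K-A = 10 → K
  i= 2: W-X = 25 → Z
  i= 3: A-A =  0 → A
  i= 4: A-G = 20 → U
  i= 5: I-Z =  9 → J
  i= 6: P-M =  3 → D
  i= 7: G-L = 21 → V
  i= 8: X-M = 11 → L
  i= 9: G-W = 10 → K
  i=10: R-S = 25 → Z
  i=11: E-E =  0 → A
  i=12: O-U = 20 → U
  i=13: E-V =  9 → J
  i=14: Y-V =  3 → D
  i=15: F-K = 21 → V
  i=16: S-H = 11 → L
  i=17: G-W = 10 → K
  i=18: E-F = 25 → Z
  i=19: D-D =  0 → A
  i=20: Z-F = 20 → U
  i=21: O-F =  9 → J
  i=22: W-T =  3 → D
  i=23: O-T = 21 → V
  i=24: M-B = 11 → L
  i=25: H-X = 10 → K
  i=26: J-K = 25 → Z
  i=27: Y-Y =  0 → A
  i=28: A-G = 20 → U
  i=29: X-O =  9 → J
  i=30: I-F =  3 → D
  i=31: T-Y = 21 → V
  i=32: N-C = 11 → L
  i=33: P-F = 10 → K
  i=34: I-J = 25 → Z
  i=35: F-F =  0 → A
  i=36: L-R = 20 → U
  i=37: U-L =  9 → J
  i=38: J-G =  3 → D
  i=39: A-F = 21 → V
  i=40: C-R = 11 → L
  i=41: V-L = 10 → K
  shifts repeat with period 8: LKZAUJDV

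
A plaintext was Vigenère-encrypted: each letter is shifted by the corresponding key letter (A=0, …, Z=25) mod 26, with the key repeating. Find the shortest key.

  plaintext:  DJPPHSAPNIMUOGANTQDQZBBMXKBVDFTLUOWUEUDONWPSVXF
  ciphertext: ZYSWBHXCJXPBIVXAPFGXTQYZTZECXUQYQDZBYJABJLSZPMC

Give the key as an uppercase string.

WPDHUPXN

  i= 0: Z-D = 22 → W
  i= 1: Y-J = 15 → P
  i= 2: S-P =  3 → D
  i= 3: W-P =  7 → H
  i= 4: B-H = 20 → U
  i= 5: H-S = 15 → P
  i= 6: X-A = 23 → X
  i= 7: C-P = 13 → N
  i= 8: J-N = 22 → W
  i= 9: X-I = 15 → P
  i=10: P-M =  3 → D
  i=11: B-U =  7 → H
  i=12: I-O = 20 → U
  i=13: V-G = 15 → P
  i=14: X-A = 23 → X
  i=15: A-N = 13 → N
  i=16: P-T = 22 → W
  i=17: F-Q = 15 → P
  i=18: G-D =  3 → D
  i=19: X-Q =  7 → H
  i=20: T-Z = 20 → U
  i=21: Q-B = 15 → P
  i=22: Y-B = 23 → X
  i=23: Z-M = 13 → N
  i=24: T-X = 22 → W
  i=25: Z-K = 15 → P
  i=26: E-B =  3 → D
  i=27: C-V =  7 → H
  i=28: X-D = 20 → U
  i=29: U-F = 15 → P
  i=30: Q-T = 23 → X
  i=31: Y-L = 13 → N
  i=32: Q-U = 22 → W
  i=33: D-O = 15 → P
  i=34: Z-W =  3 → D
  i=35: B-U =  7 → H
  i=36: Y-E = 20 → U
  i=37: J-U = 15 → P
  i=38: A-D = 23 → X
  i=39: B-O = 13 → N
  i=40: J-N = 22 → W
  i=41: L-W = 15 → P
  i=42: S-P =  3 → D
  i=43: Z-S =  7 → H
  i=44: P-V = 20 → U
  i=45: M-X = 15 → P
  i=46: C-F = 23 → X
  shifts repeat with period 8: WPDHUPXN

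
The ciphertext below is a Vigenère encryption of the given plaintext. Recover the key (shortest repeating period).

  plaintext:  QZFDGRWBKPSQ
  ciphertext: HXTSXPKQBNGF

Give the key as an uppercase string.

RYOP

  i= 0: H-Q = 17 → R
  i= 1: X-Z = 24 → Y
  i= 2: T-F = 14 → O
  i= 3: S-D = 15 → P
  i= 4: X-G = 17 → R
  i= 5: P-R = 24 → Y
  i= 6: K-W = 14 → O
  i= 7: Q-B = 15 → P
  i= 8: B-K = 17 → R
  i= 9: N-P = 24 → Y
  i=10: G-S = 14 → O
  i=11: F-Q = 15 → P
  shifts repeat with period 4: RYOP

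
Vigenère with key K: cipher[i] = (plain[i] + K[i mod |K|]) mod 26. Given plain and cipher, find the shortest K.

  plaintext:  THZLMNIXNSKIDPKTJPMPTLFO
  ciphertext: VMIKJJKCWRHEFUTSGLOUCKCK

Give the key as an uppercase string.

CFJZXW

  i= 0: V-T =  2 → C
  i= 1: M-H =  5 → F
  i= 2: I-Z =  9 → J
  i= 3: K-L = 25 → Z
  i= 4: J-M = 23 → X
  i= 5: J-N = 22 → W
  i= 6: K-I =  2 → C
  i= 7: C-X =  5 → F
  i= 8: W-N =  9 → J
  i= 9: R-S = 25 → Z
  i=10: H-K = 23 → X
  i=11: E-I = 22 → W
  i=12: F-D =  2 → C
  i=13: U-P =  5 → F
  i=14: T-K =  9 → J
  i=15: S-T = 25 → Z
  i=16: G-J = 23 → X
  i=17: L-P = 22 → W
  i=18: O-M =  2 → C
  i=19: U-P =  5 → F
  i=20: C-T =  9 → J
  i=21: K-L = 25 → Z
  i=22: C-F = 23 → X
  i=23: K-O = 22 → W
  shifts repeat with period 6: CFJZXW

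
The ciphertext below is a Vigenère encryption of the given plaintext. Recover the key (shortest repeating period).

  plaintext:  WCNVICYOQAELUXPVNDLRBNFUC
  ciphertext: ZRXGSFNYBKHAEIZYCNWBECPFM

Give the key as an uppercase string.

  i= 0: Z-W =  3 → D
  i= 1: R-C = 15 → P
  i= 2: X-N = 10 → K
  i= 3: G-V = 11 → L
  i= 4: S-I = 10 → K
  i= 5: F-C =  3 → D
  i= 6: N-Y = 15 → P
  i= 7: Y-O = 10 → K
  i= 8: B-Q = 11 → L
  i= 9: K-A = 10 → K
  i=10: H-E =  3 → D
  i=11: A-L = 15 → P
  i=12: E-U = 10 → K
  i=13: I-X = 11 → L
  i=14: Z-P = 10 → K
  i=15: Y-V =  3 → D
  i=16: C-N = 15 → P
  i=17: N-D = 10 → K
  i=18: W-L = 11 → L
  i=19: B-R = 10 → K
  i=20: E-B =  3 → D
  i=21: C-N = 15 → P
  i=22: P-F = 10 → K
  i=23: F-U = 11 → L
  i=24: M-C = 10 → K
  shifts repeat with period 5: DPKLK

DPKLK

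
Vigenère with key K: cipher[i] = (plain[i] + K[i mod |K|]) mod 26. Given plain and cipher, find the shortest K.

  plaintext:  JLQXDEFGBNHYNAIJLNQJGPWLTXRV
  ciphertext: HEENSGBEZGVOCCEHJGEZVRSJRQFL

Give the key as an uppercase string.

  i= 0: H-J = 24 → Y
  i= 1: E-L = 19 → T
  i= 2: E-Q = 14 → O
  i= 3: N-X = 16 → Q
  i= 4: S-D = 15 → P
  i= 5: G-E =  2 → C
  i= 6: B-F = 22 → W
  i= 7: E-G = 24 → Y
  i= 8: Z-B = 24 → Y
  i= 9: G-N = 19 → T
  i=10: V-H = 14 → O
  i=11: O-Y = 16 → Q
  i=12: C-N = 15 → P
  i=13: C-A =  2 → C
  i=14: E-I = 22 → W
  i=15: H-J = 24 → Y
  i=16: J-L = 24 → Y
  i=17: G-N = 19 → T
  i=18: E-Q = 14 → O
  i=19: Z-J = 16 → Q
  i=20: V-G = 15 → P
  i=21: R-P =  2 → C
  i=22: S-W = 22 → W
  i=23: J-L = 24 → Y
  i=24: R-T = 24 → Y
  i=25: Q-X = 19 → T
  i=26: F-R = 14 → O
  i=27: L-V = 16 → Q
  shifts repeat with period 8: YTOQPCWY

YTOQPCWY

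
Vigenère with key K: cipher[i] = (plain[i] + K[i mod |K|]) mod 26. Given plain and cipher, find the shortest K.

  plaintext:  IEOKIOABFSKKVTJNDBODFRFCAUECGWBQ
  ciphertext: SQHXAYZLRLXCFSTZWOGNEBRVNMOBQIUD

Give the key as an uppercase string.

  i= 0: S-I = 10 → K
  i= 1: Q-E = 12 → M
  i= 2: H-O = 19 → T
  i= 3: X-K = 13 → N
  i= 4: A-I = 18 → S
  i= 5: Y-O = 10 → K
  i= 6: Z-A = 25 → Z
  i= 7: L-B = 10 → K
  i= 8: R-F = 12 → M
  i= 9: L-S = 19 → T
  i=10: X-K = 13 → N
  i=11: C-K = 18 → S
  i=12: F-V = 10 → K
  i=13: S-T = 25 → Z
  i=14: T-J = 10 → K
  i=15: Z-N = 12 → M
  i=16: W-D = 19 → T
  i=17: O-B = 13 → N
  i=18: G-O = 18 → S
  i=19: N-D = 10 → K
  i=20: E-F = 25 → Z
  i=21: B-R = 10 → K
  i=22: R-F = 12 → M
  i=23: V-C = 19 → T
  i=24: N-A = 13 → N
  i=25: M-U = 18 → S
  i=26: O-E = 10 → K
  i=27: B-C = 25 → Z
  i=28: Q-G = 10 → K
  i=29: I-W = 12 → M
  i=30: U-B = 19 → T
  i=31: D-Q = 13 → N
  shifts repeat with period 7: KMTNSKZ

KMTNSKZ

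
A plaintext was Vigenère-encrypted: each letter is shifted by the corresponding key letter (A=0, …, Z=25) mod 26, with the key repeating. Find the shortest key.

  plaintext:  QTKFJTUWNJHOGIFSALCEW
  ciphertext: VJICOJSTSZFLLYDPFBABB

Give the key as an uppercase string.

  i= 0: V-Q =  5 → F
  i= 1: J-T = 16 → Q
  i= 2: I-K = 24 → Y
  i= 3: C-F = 23 → X
  i= 4: O-J =  5 → F
  i= 5: J-T = 16 → Q
  i= 6: S-U = 24 → Y
  i= 7: T-W = 23 → X
  i= 8: S-N =  5 → F
  i= 9: Z-J = 16 → Q
  i=10: F-H = 24 → Y
  i=11: L-O = 23 → X
  i=12: L-G =  5 → F
  i=13: Y-I = 16 → Q
  i=14: D-F = 24 → Y
  i=15: P-S = 23 → X
  i=16: F-A =  5 → F
  i=17: B-L = 16 → Q
  i=18: A-C = 24 → Y
  i=19: B-E = 23 → X
  i=20: B-W =  5 → F
  shifts repeat with period 4: FQYX

FQYX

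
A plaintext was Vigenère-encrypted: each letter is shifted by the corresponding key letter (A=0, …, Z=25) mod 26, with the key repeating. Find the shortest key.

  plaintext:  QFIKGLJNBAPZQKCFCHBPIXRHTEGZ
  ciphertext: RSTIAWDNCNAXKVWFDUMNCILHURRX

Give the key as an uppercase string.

BNLYULUA

  i= 0: R-Q =  1 → B
  i= 1: S-F = 13 → N
  i= 2: T-I = 11 → L
  i= 3: I-K = 24 → Y
  i= 4: A-G = 20 → U
  i= 5: W-L = 11 → L
  i= 6: D-J = 20 → U
  i= 7: N-N =  0 → A
  i= 8: C-B =  1 → B
  i= 9: N-A = 13 → N
  i=10: A-P = 11 → L
  i=11: X-Z = 24 → Y
  i=12: K-Q = 20 → U
  i=13: V-K = 11 → L
  i=14: W-C = 20 → U
  i=15: F-F =  0 → A
  i=16: D-C =  1 → B
  i=17: U-H = 13 → N
  i=18: M-B = 11 → L
  i=19: N-P = 24 → Y
  i=20: C-I = 20 → U
  i=21: I-X = 11 → L
  i=22: L-R = 20 → U
  i=23: H-H =  0 → A
  i=24: U-T =  1 → B
  i=25: R-E = 13 → N
  i=26: R-G = 11 → L
  i=27: X-Z = 24 → Y
  shifts repeat with period 8: BNLYULUA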